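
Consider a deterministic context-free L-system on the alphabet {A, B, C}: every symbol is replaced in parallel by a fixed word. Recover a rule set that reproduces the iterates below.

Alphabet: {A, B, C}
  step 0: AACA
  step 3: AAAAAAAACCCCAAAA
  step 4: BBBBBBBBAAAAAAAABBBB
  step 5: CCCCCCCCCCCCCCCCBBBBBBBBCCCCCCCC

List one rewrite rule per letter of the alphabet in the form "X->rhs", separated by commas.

A->B, B->CC, C->AA

  step 4 ⇒ step 5: BBBBBBBBAAAAAAAABBBB ⇒ CC·CC·CC·CC·CC·CC·CC·CC·B·B·B·B·B·B·B·B·CC·CC·CC·CC
    A ↦ B
    B ↦ CC
  step 3 ⇒ step 4: AAAAAAAACCCCAAAA ⇒ B·B·B·B·B·B·B·B·AA·AA·AA·AA·B·B·B·B
    C ↦ AA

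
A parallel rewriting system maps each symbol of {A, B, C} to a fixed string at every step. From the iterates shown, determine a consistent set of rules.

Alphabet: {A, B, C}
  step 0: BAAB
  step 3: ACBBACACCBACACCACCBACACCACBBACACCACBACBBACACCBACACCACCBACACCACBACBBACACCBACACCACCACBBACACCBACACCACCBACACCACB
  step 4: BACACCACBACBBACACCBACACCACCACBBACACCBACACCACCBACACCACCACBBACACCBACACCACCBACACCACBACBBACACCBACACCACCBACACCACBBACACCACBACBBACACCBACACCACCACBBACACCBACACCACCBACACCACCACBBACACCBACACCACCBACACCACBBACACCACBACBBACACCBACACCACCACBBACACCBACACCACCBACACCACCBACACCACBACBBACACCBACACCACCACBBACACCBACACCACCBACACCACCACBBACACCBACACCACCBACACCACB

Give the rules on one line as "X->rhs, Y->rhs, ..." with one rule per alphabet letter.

  step 3 ⇒ step 4: ACBBACACCBACACCACCBACACCACBBACACCACBACBBACACCBACACCACCBACACCACBACBBACACCBACACCACCACBBACACCBACACCACCBACACCACB ⇒ BAC·ACC·ACB·ACB·BAC·ACC·BAC·ACC·ACC·ACB·BAC·ACC·BAC·ACC·ACC·BAC·ACC·ACC·ACB·BAC·ACC·BAC·ACC·ACC·BAC·ACC·ACB·ACB·BAC·ACC·BAC·ACC·ACC·BAC·ACC·ACB·BAC·ACC·ACB·ACB·BAC·ACC·BAC·ACC·ACC·ACB·BAC·ACC·BAC·ACC·ACC·BAC·ACC·ACC·ACB·BAC·ACC·BAC·ACC·ACC·BAC·ACC·ACB·BAC·ACC·ACB·ACB·BAC·ACC·BAC·ACC·ACC·ACB·BAC·ACC·BAC·ACC·ACC·BAC·ACC·ACC·BAC·ACC·ACB·ACB·BAC·ACC·BAC·ACC·ACC·ACB·BAC·ACC·BAC·ACC·ACC·BAC·ACC·ACC·ACB·BAC·ACC·BAC·ACC·ACC·BAC·ACC·ACB
    A ↦ BAC
    B ↦ ACB
    C ↦ ACC

A->BAC, B->ACB, C->ACC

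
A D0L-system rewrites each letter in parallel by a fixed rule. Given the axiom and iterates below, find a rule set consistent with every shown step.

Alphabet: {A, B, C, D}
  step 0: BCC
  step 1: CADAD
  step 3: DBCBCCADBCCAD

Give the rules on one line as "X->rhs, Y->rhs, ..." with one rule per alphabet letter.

A->D, B->C, C->AD, D->BC

  step 0 ⇒ step 1: BCC ⇒ C·AD·AD
    B ↦ C
    C ↦ AD
    A ↦ D  (constrained at step 1)
    D ↦ BC  (constrained at step 1)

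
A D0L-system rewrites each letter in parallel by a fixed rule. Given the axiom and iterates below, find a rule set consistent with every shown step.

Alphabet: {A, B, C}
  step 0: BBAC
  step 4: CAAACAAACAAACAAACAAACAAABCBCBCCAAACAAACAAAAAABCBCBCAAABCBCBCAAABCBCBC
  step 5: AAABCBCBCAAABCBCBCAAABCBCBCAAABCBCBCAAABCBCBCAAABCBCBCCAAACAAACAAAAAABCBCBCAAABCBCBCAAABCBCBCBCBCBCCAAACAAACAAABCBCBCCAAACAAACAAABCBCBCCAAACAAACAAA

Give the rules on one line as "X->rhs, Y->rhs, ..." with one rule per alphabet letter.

A->BC, B->C, C->AAA

  step 4 ⇒ step 5: CAAACAAACAAACAAACAAACAAABCBCBCCAAACAAACAAAAAABCBCBCAAABCBCBCAAABCBCBC ⇒ AAA·BC·BC·BC·AAA·BC·BC·BC·AAA·BC·BC·BC·AAA·BC·BC·BC·AAA·BC·BC·BC·AAA·BC·BC·BC·C·AAA·C·AAA·C·AAA·AAA·BC·BC·BC·AAA·BC·BC·BC·AAA·BC·BC·BC·BC·BC·BC·C·AAA·C·AAA·C·AAA·BC·BC·BC·C·AAA·C·AAA·C·AAA·BC·BC·BC·C·AAA·C·AAA·C·AAA
    A ↦ BC
    B ↦ C
    C ↦ AAA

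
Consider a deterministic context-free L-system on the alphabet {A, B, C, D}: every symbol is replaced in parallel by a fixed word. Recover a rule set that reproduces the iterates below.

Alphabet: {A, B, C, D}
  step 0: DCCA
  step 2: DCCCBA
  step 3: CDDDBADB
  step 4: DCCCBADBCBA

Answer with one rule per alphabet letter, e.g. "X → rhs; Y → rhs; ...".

  step 3 ⇒ step 4: CDDDBADB ⇒ D·C·C·C·BA·DB·C·BA
    A ↦ DB
    B ↦ BA
    C ↦ D
    D ↦ C

A->DB, B->BA, C->D, D->C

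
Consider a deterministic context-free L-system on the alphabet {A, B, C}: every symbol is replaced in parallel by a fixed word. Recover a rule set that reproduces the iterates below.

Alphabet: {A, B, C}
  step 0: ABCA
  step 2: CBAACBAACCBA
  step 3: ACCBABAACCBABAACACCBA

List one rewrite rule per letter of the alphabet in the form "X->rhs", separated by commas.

A->BA, B->C, C->AC

  step 2 ⇒ step 3: CBAACBAACCBA ⇒ AC·C·BA·BA·AC·C·BA·BA·AC·AC·C·BA
    A ↦ BA
    B ↦ C
    C ↦ AC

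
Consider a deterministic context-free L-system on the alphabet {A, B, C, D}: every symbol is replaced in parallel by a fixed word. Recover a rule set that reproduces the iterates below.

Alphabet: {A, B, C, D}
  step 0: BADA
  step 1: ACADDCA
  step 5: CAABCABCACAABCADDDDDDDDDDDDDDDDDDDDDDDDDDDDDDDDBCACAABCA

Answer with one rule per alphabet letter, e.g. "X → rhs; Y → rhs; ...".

  step 0 ⇒ step 1: BADA ⇒ A·CA·DD·CA
    A ↦ CA
    B ↦ A
    D ↦ DD
    C ↦ B  (constrained at step 1)

A->CA, B->A, C->B, D->DD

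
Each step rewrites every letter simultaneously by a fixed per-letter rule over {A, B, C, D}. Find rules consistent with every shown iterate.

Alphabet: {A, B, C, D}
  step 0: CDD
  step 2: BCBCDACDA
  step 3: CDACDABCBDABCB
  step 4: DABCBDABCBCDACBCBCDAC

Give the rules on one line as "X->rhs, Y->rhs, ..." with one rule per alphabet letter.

  step 3 ⇒ step 4: CDACDABCBDABCB ⇒ DA·BC·B·DA·BC·B·C·DA·C·BC·B·C·DA·C
    A ↦ B
    B ↦ C
    C ↦ DA
    D ↦ BC

A->B, B->C, C->DA, D->BC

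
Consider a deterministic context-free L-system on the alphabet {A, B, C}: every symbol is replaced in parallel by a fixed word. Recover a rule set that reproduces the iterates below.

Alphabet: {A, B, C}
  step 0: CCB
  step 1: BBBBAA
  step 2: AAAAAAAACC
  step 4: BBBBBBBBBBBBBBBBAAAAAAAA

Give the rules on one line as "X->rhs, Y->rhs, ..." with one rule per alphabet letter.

  step 1 ⇒ step 2: BBBBAA ⇒ AA·AA·AA·AA·C·C
    A ↦ C
    B ↦ AA
  step 0 ⇒ step 1: CCB ⇒ BB·BB·AA
    C ↦ BB

A->C, B->AA, C->BB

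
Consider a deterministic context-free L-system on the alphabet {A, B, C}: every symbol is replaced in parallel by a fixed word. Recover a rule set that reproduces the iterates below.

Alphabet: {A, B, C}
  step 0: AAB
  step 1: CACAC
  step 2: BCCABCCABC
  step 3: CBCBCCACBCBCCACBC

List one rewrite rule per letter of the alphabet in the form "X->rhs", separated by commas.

A->CA, B->C, C->BC

  step 2 ⇒ step 3: BCCABCCABC ⇒ C·BC·BC·CA·C·BC·BC·CA·C·BC
    A ↦ CA
    B ↦ C
    C ↦ BC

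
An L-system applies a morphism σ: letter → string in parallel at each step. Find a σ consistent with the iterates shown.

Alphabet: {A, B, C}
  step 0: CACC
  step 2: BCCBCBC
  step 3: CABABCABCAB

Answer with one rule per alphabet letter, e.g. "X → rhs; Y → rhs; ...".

A->B, B->C, C->AB

  step 2 ⇒ step 3: BCCBCBC ⇒ C·AB·AB·C·AB·C·AB
    B ↦ C
    C ↦ AB
    A ↦ B  (constrained at step 0)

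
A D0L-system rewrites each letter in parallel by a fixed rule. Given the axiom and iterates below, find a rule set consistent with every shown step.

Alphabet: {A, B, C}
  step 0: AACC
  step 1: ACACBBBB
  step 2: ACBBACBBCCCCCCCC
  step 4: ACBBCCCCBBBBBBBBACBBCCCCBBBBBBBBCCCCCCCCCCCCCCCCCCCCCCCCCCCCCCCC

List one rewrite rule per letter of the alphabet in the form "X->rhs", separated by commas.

  step 1 ⇒ step 2: ACACBBBB ⇒ AC·BB·AC·BB·CC·CC·CC·CC
    A ↦ AC
    B ↦ CC
    C ↦ BB

A->AC, B->CC, C->BB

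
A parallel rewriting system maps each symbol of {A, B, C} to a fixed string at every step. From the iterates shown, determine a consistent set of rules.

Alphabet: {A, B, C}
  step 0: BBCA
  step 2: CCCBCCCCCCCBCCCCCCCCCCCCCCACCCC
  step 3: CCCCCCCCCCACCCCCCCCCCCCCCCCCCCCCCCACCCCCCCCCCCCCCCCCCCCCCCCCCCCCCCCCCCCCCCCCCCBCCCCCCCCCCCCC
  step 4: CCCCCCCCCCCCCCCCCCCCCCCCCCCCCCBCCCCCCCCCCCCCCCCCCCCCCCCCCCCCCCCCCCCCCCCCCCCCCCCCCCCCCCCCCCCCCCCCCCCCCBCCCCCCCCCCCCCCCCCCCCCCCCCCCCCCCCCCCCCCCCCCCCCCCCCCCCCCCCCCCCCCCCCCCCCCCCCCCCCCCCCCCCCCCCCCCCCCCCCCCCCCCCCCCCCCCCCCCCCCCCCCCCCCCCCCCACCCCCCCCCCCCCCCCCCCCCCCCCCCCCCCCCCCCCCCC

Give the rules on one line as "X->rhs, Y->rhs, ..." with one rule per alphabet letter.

A->BC, B->CAC, C->CCC

  step 3 ⇒ step 4: CCCCCCCCCCACCCCCCCCCCCCCCCCCCCCCCCACCCCCCCCCCCCCCCCCCCCCCCCCCCCCCCCCCCCCCCCCCCBCCCCCCCCCCCCC ⇒ CCC·CCC·CCC·CCC·CCC·CCC·CCC·CCC·CCC·CCC·BC·CCC·CCC·CCC·CCC·CCC·CCC·CCC·CCC·CCC·CCC·CCC·CCC·CCC·CCC·CCC·CCC·CCC·CCC·CCC·CCC·CCC·CCC·CCC·BC·CCC·CCC·CCC·CCC·CCC·CCC·CCC·CCC·CCC·CCC·CCC·CCC·CCC·CCC·CCC·CCC·CCC·CCC·CCC·CCC·CCC·CCC·CCC·CCC·CCC·CCC·CCC·CCC·CCC·CCC·CCC·CCC·CCC·CCC·CCC·CCC·CCC·CCC·CCC·CCC·CCC·CCC·CCC·CAC·CCC·CCC·CCC·CCC·CCC·CCC·CCC·CCC·CCC·CCC·CCC·CCC·CCC
    A ↦ BC
    B ↦ CAC
    C ↦ CCC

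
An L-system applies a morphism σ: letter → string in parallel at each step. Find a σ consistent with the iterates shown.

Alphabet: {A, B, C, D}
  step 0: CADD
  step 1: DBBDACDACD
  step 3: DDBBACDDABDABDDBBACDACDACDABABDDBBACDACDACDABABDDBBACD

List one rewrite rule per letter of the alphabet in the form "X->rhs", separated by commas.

  step 0 ⇒ step 1: CADD ⇒ DBB·D·ACD·ACD
    A ↦ D
    C ↦ DBB
    D ↦ ACD
    B ↦ AB  (constrained at step 1)

A->D, B->AB, C->DBB, D->ACD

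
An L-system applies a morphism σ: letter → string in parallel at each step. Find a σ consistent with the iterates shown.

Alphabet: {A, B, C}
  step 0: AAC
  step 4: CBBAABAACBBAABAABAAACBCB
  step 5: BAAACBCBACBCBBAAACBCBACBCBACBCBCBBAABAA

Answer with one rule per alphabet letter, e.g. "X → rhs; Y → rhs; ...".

A->CB, B->A, C->BA

  step 4 ⇒ step 5: CBBAABAACBBAABAABAAACBCB ⇒ BA·A·A·CB·CB·A·CB·CB·BA·A·A·CB·CB·A·CB·CB·A·CB·CB·CB·BA·A·BA·A
    A ↦ CB
    B ↦ A
    C ↦ BA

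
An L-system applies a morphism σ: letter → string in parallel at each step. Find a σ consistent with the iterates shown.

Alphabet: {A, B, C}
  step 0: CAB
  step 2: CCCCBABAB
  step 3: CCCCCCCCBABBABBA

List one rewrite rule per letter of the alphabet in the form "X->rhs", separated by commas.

  step 2 ⇒ step 3: CCCCBABAB ⇒ CC·CC·CC·CC·BA·B·BA·B·BA
    A ↦ B
    B ↦ BA
    C ↦ CC

A->B, B->BA, C->CC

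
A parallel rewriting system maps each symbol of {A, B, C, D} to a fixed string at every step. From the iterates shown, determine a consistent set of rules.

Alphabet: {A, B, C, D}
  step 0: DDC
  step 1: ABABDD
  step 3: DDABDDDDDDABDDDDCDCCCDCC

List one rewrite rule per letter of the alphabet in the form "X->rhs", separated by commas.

  step 0 ⇒ step 1: DDC ⇒ AB·AB·DD
    C ↦ DD
    D ↦ AB
    A ↦ CD  (constrained at step 1)
    B ↦ CC  (constrained at step 1)

A->CD, B->CC, C->DD, D->AB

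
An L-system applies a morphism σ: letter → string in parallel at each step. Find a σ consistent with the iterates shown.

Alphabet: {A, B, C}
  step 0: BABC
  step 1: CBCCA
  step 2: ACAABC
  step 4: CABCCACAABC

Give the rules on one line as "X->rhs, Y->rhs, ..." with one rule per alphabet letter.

A->BC, B->C, C->A

  step 1 ⇒ step 2: CBCCA ⇒ A·C·A·A·BC
    A ↦ BC
    B ↦ C
    C ↦ A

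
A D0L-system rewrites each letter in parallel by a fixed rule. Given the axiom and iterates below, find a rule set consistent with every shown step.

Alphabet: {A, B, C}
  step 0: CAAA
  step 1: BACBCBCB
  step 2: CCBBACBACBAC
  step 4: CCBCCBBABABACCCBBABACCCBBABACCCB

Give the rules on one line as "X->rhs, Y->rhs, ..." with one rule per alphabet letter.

  step 1 ⇒ step 2: BACBCBCB ⇒ C·CB·BA·C·BA·C·BA·C
    A ↦ CB
    B ↦ C
    C ↦ BA

A->CB, B->C, C->BA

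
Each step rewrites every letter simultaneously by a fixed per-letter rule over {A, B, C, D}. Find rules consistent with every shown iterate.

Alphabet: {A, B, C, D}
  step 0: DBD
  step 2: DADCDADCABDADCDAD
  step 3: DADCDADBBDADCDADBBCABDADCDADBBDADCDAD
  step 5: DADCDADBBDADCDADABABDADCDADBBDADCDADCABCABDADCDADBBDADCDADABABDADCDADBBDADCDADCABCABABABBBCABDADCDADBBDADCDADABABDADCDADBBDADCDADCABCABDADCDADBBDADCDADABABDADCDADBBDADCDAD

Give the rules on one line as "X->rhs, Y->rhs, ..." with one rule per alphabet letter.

A->C, B->AB, C->BB, D->DAD

  step 2 ⇒ step 3: DADCDADCABDADCDAD ⇒ DAD·C·DAD·BB·DAD·C·DAD·BB·C·AB·DAD·C·DAD·BB·DAD·C·DAD
    A ↦ C
    B ↦ AB
    C ↦ BB
    D ↦ DAD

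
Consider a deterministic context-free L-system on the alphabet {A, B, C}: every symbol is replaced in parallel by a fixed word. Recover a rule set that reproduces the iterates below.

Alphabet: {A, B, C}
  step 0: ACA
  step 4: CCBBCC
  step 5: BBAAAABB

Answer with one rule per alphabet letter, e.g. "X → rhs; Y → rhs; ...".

A->C, B->AA, C->B

  step 4 ⇒ step 5: CCBBCC ⇒ B·B·AA·AA·B·B
    B ↦ AA
    C ↦ B
    A ↦ C  (constrained at step 0)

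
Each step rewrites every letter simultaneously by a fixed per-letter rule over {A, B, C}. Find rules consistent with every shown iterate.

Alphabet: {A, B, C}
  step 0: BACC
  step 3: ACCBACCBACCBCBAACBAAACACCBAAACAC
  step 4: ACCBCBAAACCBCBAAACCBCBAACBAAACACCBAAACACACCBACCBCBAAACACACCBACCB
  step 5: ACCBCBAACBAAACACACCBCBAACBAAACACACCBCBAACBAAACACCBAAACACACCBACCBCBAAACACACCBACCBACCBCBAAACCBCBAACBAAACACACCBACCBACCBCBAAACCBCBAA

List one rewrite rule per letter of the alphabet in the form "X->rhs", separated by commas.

A->AC, B->AA, C->CB

  step 4 ⇒ step 5: ACCBCBAAACCBCBAAACCBCBAACBAAACACCBAAACACACCBACCBCBAAACACACCBACCB ⇒ AC·CB·CB·AA·CB·AA·AC·AC·AC·CB·CB·AA·CB·AA·AC·AC·AC·CB·CB·AA·CB·AA·AC·AC·CB·AA·AC·AC·AC·CB·AC·CB·CB·AA·AC·AC·AC·CB·AC·CB·AC·CB·CB·AA·AC·CB·CB·AA·CB·AA·AC·AC·AC·CB·AC·CB·AC·CB·CB·AA·AC·CB·CB·AA
    A ↦ AC
    B ↦ AA
    C ↦ CB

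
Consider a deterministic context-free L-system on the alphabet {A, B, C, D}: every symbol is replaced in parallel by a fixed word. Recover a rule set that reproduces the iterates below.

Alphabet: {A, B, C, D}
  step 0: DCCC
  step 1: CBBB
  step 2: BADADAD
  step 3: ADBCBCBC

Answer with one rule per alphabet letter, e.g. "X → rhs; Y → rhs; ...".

  step 2 ⇒ step 3: BADADAD ⇒ AD·B·C·B·C·B·C
    A ↦ B
    B ↦ AD
    D ↦ C
  step 0 ⇒ step 1: DCCC ⇒ C·B·B·B
    C ↦ B

A->B, B->AD, C->B, D->C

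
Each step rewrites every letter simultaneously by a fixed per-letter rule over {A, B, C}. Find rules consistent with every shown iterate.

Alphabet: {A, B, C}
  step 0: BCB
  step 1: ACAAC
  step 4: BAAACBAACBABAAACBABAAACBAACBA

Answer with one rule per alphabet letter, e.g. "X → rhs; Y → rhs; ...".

A->BA, B->AC, C->A

  step 0 ⇒ step 1: BCB ⇒ AC·A·AC
    B ↦ AC
    C ↦ A
    A ↦ BA  (constrained at step 1)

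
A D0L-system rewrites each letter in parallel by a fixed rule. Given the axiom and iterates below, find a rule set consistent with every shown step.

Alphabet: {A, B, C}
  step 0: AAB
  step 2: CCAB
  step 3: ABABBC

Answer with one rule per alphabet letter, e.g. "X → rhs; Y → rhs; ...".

  step 2 ⇒ step 3: CCAB ⇒ AB·AB·B·C
    A ↦ B
    B ↦ C
    C ↦ AB

A->B, B->C, C->AB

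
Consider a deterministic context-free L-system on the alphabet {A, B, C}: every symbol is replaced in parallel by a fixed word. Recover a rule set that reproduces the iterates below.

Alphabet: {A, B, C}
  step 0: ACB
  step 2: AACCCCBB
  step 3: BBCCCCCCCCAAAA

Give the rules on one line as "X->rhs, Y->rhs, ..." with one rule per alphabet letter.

  step 2 ⇒ step 3: AACCCCBB ⇒ B·B·CC·CC·CC·CC·AA·AA
    A ↦ B
    B ↦ AA
    C ↦ CC

A->B, B->AA, C->CC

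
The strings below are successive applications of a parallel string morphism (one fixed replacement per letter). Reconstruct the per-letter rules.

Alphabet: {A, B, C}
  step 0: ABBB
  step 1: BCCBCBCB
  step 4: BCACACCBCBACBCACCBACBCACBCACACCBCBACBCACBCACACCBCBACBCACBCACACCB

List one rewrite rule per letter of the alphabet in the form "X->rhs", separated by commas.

  step 0 ⇒ step 1: ABBB ⇒ BC·CB·CB·CB
    A ↦ BC
    B ↦ CB
    C ↦ AC  (constrained at step 1)

A->BC, B->CB, C->AC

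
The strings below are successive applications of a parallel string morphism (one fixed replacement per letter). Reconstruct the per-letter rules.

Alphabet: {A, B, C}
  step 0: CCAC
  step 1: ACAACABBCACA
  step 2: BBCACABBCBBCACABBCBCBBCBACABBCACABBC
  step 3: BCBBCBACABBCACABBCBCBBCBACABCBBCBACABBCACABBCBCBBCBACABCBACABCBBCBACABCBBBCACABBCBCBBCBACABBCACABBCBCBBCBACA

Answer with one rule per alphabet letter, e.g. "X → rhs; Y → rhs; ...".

A->BBC, B->BCB, C->ACA

  step 2 ⇒ step 3: BBCACABBCBBCACABBCBCBBCBACABBCACABBC ⇒ BCB·BCB·ACA·BBC·ACA·BBC·BCB·BCB·ACA·BCB·BCB·ACA·BBC·ACA·BBC·BCB·BCB·ACA·BCB·ACA·BCB·BCB·ACA·BCB·BBC·ACA·BBC·BCB·BCB·ACA·BBC·ACA·BBC·BCB·BCB·ACA
    A ↦ BBC
    B ↦ BCB
    C ↦ ACA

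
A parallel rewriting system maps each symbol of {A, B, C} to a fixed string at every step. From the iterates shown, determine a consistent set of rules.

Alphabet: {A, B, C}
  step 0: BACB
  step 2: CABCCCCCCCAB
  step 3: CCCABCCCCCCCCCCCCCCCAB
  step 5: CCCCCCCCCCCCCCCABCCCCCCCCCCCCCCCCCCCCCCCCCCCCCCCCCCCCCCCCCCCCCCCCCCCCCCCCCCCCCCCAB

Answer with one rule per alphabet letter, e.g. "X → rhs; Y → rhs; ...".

A->C, B->AB, C->CC

  step 2 ⇒ step 3: CABCCCCCCCAB ⇒ CC·C·AB·CC·CC·CC·CC·CC·CC·CC·C·AB
    A ↦ C
    B ↦ AB
    C ↦ CC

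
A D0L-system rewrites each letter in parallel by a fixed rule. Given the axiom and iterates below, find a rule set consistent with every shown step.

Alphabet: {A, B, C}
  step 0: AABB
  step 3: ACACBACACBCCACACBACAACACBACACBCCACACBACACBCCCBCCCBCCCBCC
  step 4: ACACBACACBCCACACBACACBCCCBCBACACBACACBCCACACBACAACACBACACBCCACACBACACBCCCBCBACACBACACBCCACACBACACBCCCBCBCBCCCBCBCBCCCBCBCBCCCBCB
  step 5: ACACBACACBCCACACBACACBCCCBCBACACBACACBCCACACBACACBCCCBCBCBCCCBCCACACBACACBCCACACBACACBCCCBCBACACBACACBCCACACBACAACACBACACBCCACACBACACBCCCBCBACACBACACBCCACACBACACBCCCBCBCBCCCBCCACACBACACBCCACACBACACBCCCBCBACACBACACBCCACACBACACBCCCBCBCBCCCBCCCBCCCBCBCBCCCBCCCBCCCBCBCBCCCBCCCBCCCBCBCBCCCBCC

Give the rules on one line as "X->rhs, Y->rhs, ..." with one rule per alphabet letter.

  step 4 ⇒ step 5: ACACBACACBCCACACBACACBCCCBCBACACBACACBCCACACBACAACACBACACBCCACACBACACBCCCBCBACACBACACBCCACACBACACBCCCBCBCBCCCBCBCBCCCBCBCBCCCBCB ⇒ ACA·CB·ACA·CB·CC·ACA·CB·ACA·CB·CC·CB·CB·ACA·CB·ACA·CB·CC·ACA·CB·ACA·CB·CC·CB·CB·CB·CC·CB·CC·ACA·CB·ACA·CB·CC·ACA·CB·ACA·CB·CC·CB·CB·ACA·CB·ACA·CB·CC·ACA·CB·ACA·ACA·CB·ACA·CB·CC·ACA·CB·ACA·CB·CC·CB·CB·ACA·CB·ACA·CB·CC·ACA·CB·ACA·CB·CC·CB·CB·CB·CC·CB·CC·ACA·CB·ACA·CB·CC·ACA·CB·ACA·CB·CC·CB·CB·ACA·CB·ACA·CB·CC·ACA·CB·ACA·CB·CC·CB·CB·CB·CC·CB·CC·CB·CC·CB·CB·CB·CC·CB·CC·CB·CC·CB·CB·CB·CC·CB·CC·CB·CC·CB·CB·CB·CC·CB·CC
    A ↦ ACA
    B ↦ CC
    C ↦ CB

A->ACA, B->CC, C->CB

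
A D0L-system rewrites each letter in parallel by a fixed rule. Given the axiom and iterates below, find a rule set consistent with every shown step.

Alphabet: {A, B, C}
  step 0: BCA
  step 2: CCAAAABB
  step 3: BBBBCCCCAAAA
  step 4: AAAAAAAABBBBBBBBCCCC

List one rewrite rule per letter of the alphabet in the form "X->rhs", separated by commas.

  step 3 ⇒ step 4: BBBBCCCCAAAA ⇒ AA·AA·AA·AA·BB·BB·BB·BB·C·C·C·C
    A ↦ C
    B ↦ AA
    C ↦ BB

A->C, B->AA, C->BB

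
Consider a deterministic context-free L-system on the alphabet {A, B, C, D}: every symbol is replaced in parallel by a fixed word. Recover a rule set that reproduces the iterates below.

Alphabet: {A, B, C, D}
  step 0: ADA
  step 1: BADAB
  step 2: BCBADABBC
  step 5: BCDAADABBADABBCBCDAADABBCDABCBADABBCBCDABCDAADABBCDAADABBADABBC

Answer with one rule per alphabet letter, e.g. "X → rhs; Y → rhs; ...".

A->B, B->BC, C->DA, D->ADA

  step 1 ⇒ step 2: BADAB ⇒ BC·B·ADA·B·BC
    A ↦ B
    B ↦ BC
    D ↦ ADA
    C ↦ DA  (constrained at step 2)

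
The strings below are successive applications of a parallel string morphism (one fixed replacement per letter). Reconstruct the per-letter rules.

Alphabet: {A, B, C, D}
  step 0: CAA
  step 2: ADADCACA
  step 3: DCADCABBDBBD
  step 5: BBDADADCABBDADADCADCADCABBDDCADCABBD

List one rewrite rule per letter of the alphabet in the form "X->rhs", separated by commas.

  step 2 ⇒ step 3: ADADCACA ⇒ D·CA·D·CA·BB·D·BB·D
    A ↦ D
    C ↦ BB
    D ↦ CA
    B ↦ AD  (constrained at step 3)

A->D, B->AD, C->BB, D->CA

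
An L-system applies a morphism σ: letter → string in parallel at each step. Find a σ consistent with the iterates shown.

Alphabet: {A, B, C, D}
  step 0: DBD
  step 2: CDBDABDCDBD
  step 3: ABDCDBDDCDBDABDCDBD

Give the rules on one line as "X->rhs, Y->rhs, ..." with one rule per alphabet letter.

  step 2 ⇒ step 3: CDBDABDCDBD ⇒ A·BD·CD·BD·D·CD·BD·A·BD·CD·BD
    A ↦ D
    B ↦ CD
    C ↦ A
    D ↦ BD

A->D, B->CD, C->A, D->BD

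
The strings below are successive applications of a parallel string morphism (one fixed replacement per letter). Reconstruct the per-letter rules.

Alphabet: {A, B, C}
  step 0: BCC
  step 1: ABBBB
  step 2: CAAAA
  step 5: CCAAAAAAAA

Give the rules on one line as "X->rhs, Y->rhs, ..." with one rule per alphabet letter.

A->C, B->A, C->BB

  step 1 ⇒ step 2: ABBBB ⇒ C·A·A·A·A
    A ↦ C
    B ↦ A
  step 0 ⇒ step 1: BCC ⇒ A·BB·BB
    C ↦ BB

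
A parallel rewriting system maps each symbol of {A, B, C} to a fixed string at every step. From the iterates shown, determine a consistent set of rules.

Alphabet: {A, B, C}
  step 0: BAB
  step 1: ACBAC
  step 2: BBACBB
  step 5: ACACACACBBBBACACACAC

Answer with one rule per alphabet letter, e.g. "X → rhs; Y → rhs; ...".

A->B, B->AC, C->B

  step 1 ⇒ step 2: ACBAC ⇒ B·B·AC·B·B
    A ↦ B
    B ↦ AC
    C ↦ B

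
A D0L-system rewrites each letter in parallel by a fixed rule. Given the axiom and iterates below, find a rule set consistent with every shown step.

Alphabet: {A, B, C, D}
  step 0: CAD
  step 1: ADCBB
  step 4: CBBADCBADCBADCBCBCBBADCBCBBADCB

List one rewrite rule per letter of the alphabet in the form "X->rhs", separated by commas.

A->C, B->CB, C->AD, D->BB

  step 0 ⇒ step 1: CAD ⇒ AD·C·BB
    A ↦ C
    C ↦ AD
    D ↦ BB
    B ↦ CB  (constrained at step 1)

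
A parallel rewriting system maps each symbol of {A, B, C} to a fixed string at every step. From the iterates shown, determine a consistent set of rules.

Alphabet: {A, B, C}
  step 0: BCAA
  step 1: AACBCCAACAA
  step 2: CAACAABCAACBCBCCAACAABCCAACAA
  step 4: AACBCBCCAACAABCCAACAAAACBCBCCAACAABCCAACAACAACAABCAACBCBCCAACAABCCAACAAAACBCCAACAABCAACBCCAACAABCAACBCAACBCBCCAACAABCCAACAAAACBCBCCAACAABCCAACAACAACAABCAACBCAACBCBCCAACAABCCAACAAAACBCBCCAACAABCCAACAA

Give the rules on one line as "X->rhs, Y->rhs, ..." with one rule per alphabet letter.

  step 1 ⇒ step 2: AACBCCAACAA ⇒ CAA·CAA·BC·AAC·BC·BC·CAA·CAA·BC·CAA·CAA
    A ↦ CAA
    B ↦ AAC
    C ↦ BC

A->CAA, B->AAC, C->BC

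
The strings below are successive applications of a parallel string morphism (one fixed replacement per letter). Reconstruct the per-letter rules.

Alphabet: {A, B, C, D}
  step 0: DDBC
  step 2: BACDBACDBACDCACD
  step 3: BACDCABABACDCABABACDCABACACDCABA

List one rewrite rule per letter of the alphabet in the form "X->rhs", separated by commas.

A->CD, B->BA, C->CA, D->BA

  step 2 ⇒ step 3: BACDBACDBACDCACD ⇒ BA·CD·CA·BA·BA·CD·CA·BA·BA·CD·CA·BA·CA·CD·CA·BA
    A ↦ CD
    B ↦ BA
    C ↦ CA
    D ↦ BA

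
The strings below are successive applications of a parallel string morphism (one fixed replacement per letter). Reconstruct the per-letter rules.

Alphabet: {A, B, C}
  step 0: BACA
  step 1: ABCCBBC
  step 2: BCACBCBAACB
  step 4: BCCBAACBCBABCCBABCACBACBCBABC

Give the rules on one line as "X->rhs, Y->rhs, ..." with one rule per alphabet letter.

  step 1 ⇒ step 2: ABCCBBC ⇒ BC·A·CB·CB·A·A·CB
    A ↦ BC
    B ↦ A
    C ↦ CB

A->BC, B->A, C->CB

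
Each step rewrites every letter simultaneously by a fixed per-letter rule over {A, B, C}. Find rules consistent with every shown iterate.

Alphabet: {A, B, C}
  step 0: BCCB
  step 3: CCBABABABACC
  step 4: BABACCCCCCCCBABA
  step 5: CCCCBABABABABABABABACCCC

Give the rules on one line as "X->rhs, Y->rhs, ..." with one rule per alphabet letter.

A->C, B->C, C->BA

  step 4 ⇒ step 5: BABACCCCCCCCBABA ⇒ C·C·C·C·BA·BA·BA·BA·BA·BA·BA·BA·C·C·C·C
    A ↦ C
    B ↦ C
    C ↦ BA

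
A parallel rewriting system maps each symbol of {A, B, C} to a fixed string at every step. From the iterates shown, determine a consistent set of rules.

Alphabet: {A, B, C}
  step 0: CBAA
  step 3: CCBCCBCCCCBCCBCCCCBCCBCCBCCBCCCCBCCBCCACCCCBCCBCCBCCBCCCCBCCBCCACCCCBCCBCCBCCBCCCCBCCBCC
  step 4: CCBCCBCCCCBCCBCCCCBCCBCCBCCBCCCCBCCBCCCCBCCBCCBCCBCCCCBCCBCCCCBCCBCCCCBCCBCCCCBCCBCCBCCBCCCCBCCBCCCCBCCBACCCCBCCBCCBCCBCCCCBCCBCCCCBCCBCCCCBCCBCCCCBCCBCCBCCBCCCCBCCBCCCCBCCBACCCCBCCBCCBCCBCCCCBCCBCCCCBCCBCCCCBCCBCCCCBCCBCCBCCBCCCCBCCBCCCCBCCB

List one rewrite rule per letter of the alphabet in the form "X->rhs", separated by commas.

  step 3 ⇒ step 4: CCBCCBCCCCBCCBCCCCBCCBCCBCCBCCCCBCCBCCACCCCBCCBCCBCCBCCCCBCCBCCACCCCBCCBCCBCCBCCCCBCCBCC ⇒ CCB·CCB·CC·CCB·CCB·CC·CCB·CCB·CCB·CCB·CC·CCB·CCB·CC·CCB·CCB·CCB·CCB·CC·CCB·CCB·CC·CCB·CCB·CC·CCB·CCB·CC·CCB·CCB·CCB·CCB·CC·CCB·CCB·CC·CCB·CCB·ACC·CCB·CCB·CCB·CCB·CC·CCB·CCB·CC·CCB·CCB·CC·CCB·CCB·CC·CCB·CCB·CCB·CCB·CC·CCB·CCB·CC·CCB·CCB·ACC·CCB·CCB·CCB·CCB·CC·CCB·CCB·CC·CCB·CCB·CC·CCB·CCB·CC·CCB·CCB·CCB·CCB·CC·CCB·CCB·CC·CCB·CCB
    A ↦ ACC
    B ↦ CC
    C ↦ CCB

A->ACC, B->CC, C->CCB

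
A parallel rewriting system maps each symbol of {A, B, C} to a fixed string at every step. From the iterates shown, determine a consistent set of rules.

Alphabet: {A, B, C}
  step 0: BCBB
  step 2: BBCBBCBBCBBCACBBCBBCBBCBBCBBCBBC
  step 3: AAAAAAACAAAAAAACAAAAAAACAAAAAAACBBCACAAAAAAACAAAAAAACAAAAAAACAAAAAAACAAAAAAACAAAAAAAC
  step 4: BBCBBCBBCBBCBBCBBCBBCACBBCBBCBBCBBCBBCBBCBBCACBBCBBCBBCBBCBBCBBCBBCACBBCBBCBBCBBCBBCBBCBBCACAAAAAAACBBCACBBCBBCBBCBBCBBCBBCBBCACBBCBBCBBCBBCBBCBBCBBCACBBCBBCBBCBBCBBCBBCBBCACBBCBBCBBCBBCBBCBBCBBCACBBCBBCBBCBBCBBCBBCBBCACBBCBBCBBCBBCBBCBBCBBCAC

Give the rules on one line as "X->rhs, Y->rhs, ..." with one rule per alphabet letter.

  step 3 ⇒ step 4: AAAAAAACAAAAAAACAAAAAAACAAAAAAACBBCACAAAAAAACAAAAAAACAAAAAAACAAAAAAACAAAAAAACAAAAAAAC ⇒ BBC·BBC·BBC·BBC·BBC·BBC·BBC·AC·BBC·BBC·BBC·BBC·BBC·BBC·BBC·AC·BBC·BBC·BBC·BBC·BBC·BBC·BBC·AC·BBC·BBC·BBC·BBC·BBC·BBC·BBC·AC·AAA·AAA·AC·BBC·AC·BBC·BBC·BBC·BBC·BBC·BBC·BBC·AC·BBC·BBC·BBC·BBC·BBC·BBC·BBC·AC·BBC·BBC·BBC·BBC·BBC·BBC·BBC·AC·BBC·BBC·BBC·BBC·BBC·BBC·BBC·AC·BBC·BBC·BBC·BBC·BBC·BBC·BBC·AC·BBC·BBC·BBC·BBC·BBC·BBC·BBC·AC
    A ↦ BBC
    B ↦ AAA
    C ↦ AC

A->BBC, B->AAA, C->AC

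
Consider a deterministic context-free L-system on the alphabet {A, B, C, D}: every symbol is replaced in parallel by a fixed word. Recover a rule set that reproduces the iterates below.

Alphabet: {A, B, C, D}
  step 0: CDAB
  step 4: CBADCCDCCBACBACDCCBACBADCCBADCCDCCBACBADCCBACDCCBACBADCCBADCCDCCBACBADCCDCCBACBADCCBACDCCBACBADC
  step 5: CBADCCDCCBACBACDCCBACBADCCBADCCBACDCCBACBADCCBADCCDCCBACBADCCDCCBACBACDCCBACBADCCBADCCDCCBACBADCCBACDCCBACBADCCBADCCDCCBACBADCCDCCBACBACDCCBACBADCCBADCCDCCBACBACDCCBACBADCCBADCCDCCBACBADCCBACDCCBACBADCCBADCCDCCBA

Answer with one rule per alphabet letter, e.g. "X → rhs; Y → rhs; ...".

  step 4 ⇒ step 5: CBADCCDCCBACBACDCCBACBADCCBADCCDCCBACBADCCBACDCCBACBADCCBADCCDCCBACBADCCDCCBACBADCCBACDCCBACBADC ⇒ CBA·D·C·CDC·CBA·CBA·CDC·CBA·CBA·D·C·CBA·D·C·CBA·CDC·CBA·CBA·D·C·CBA·D·C·CDC·CBA·CBA·D·C·CDC·CBA·CBA·CDC·CBA·CBA·D·C·CBA·D·C·CDC·CBA·CBA·D·C·CBA·CDC·CBA·CBA·D·C·CBA·D·C·CDC·CBA·CBA·D·C·CDC·CBA·CBA·CDC·CBA·CBA·D·C·CBA·D·C·CDC·CBA·CBA·CDC·CBA·CBA·D·C·CBA·D·C·CDC·CBA·CBA·D·C·CBA·CDC·CBA·CBA·D·C·CBA·D·C·CDC·CBA
    A ↦ C
    B ↦ D
    C ↦ CBA
    D ↦ CDC

A->C, B->D, C->CBA, D->CDC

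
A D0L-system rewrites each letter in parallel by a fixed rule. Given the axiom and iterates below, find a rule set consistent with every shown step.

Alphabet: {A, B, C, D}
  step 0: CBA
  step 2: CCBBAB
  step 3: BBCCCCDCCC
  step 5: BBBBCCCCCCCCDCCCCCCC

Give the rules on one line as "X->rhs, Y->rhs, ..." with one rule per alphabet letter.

  step 2 ⇒ step 3: CCBBAB ⇒ B·B·CC·CC·DC·CC
    A ↦ DC
    B ↦ CC
    C ↦ B
    D ↦ A  (constrained at step 3)

A->DC, B->CC, C->B, D->A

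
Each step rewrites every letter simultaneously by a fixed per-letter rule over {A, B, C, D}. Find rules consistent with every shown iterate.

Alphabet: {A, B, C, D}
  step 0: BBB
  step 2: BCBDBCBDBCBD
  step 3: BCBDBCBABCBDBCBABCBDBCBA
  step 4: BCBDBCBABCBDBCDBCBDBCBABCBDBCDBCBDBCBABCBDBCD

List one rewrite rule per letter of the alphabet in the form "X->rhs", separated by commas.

A->D, B->BC, C->BD, D->BA

  step 3 ⇒ step 4: BCBDBCBABCBDBCBABCBDBCBA ⇒ BC·BD·BC·BA·BC·BD·BC·D·BC·BD·BC·BA·BC·BD·BC·D·BC·BD·BC·BA·BC·BD·BC·D
    A ↦ D
    B ↦ BC
    C ↦ BD
    D ↦ BA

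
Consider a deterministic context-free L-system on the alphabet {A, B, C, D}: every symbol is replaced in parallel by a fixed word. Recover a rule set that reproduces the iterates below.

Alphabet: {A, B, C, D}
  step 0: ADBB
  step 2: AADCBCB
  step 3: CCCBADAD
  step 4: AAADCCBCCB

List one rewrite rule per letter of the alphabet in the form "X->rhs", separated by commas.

  step 3 ⇒ step 4: CCCBADAD ⇒ A·A·A·D·C·CB·C·CB
    A ↦ C
    B ↦ D
    C ↦ A
    D ↦ CB

A->C, B->D, C->A, D->CB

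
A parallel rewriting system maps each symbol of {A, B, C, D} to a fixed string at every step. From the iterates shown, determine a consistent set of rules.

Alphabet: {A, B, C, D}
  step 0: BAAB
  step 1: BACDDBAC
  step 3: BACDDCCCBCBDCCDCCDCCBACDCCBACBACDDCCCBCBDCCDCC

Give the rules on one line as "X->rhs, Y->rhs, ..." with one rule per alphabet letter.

  step 0 ⇒ step 1: BAAB ⇒ BAC·D·D·BAC
    A ↦ D
    B ↦ BAC
    C ↦ DCC  (constrained at step 1)
    D ↦ CB  (constrained at step 1)

A->D, B->BAC, C->DCC, D->CB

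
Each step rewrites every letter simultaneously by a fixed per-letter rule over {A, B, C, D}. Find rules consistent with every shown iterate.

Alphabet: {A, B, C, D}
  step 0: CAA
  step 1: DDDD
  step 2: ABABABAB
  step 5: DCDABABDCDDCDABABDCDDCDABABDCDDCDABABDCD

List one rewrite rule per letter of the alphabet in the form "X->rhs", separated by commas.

A->D, B->CD, C->DD, D->AB

  step 1 ⇒ step 2: DDDD ⇒ AB·AB·AB·AB
    D ↦ AB
  step 0 ⇒ step 1: CAA ⇒ DD·D·D
    A ↦ D
    B ↦ CD  (constrained at step 2)
  step 0 ⇒ step 1: CAA ⇒ DD·D·D
    C ↦ DD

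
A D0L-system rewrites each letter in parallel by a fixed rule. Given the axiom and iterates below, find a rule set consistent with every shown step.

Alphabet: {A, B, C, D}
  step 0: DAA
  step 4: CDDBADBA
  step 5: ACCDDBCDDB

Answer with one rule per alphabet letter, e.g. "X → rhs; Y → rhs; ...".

  step 4 ⇒ step 5: CDDBADBA ⇒ A·C·C·D·DB·C·D·DB
    A ↦ DB
    B ↦ D
    C ↦ A
    D ↦ C

A->DB, B->D, C->A, D->C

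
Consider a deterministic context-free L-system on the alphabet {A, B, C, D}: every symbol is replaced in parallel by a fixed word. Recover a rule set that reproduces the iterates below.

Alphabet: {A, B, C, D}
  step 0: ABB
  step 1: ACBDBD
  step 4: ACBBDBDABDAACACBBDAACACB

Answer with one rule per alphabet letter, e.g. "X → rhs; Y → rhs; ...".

A->AC, B->BD, C->B, D->A

  step 0 ⇒ step 1: ABB ⇒ AC·BD·BD
    A ↦ AC
    B ↦ BD
    C ↦ B  (constrained at step 1)
    D ↦ A  (constrained at step 1)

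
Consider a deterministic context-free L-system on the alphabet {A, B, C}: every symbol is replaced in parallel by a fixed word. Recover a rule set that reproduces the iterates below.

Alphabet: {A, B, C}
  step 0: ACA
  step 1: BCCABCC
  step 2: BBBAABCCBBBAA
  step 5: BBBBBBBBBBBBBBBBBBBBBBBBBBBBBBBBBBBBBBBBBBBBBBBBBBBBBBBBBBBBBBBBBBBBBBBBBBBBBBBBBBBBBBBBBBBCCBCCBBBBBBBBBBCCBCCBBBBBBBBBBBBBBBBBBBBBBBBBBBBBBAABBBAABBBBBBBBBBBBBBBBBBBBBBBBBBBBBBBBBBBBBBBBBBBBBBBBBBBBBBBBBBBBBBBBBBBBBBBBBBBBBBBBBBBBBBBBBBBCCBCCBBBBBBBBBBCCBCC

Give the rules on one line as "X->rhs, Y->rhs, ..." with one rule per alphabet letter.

A->BCC, B->BBB, C->A

  step 1 ⇒ step 2: BCCABCC ⇒ BBB·A·A·BCC·BBB·A·A
    A ↦ BCC
    B ↦ BBB
    C ↦ A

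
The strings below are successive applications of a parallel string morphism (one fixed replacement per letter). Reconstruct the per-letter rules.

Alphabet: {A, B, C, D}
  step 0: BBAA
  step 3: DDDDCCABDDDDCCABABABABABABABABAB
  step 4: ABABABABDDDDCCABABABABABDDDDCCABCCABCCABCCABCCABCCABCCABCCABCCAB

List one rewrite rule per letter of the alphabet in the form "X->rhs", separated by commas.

  step 3 ⇒ step 4: DDDDCCABDDDDCCABABABABABABABABAB ⇒ AB·AB·AB·AB·DD·DD·CC·AB·AB·AB·AB·AB·DD·DD·CC·AB·CC·AB·CC·AB·CC·AB·CC·AB·CC·AB·CC·AB·CC·AB·CC·AB
    A ↦ CC
    B ↦ AB
    C ↦ DD
    D ↦ AB

A->CC, B->AB, C->DD, D->AB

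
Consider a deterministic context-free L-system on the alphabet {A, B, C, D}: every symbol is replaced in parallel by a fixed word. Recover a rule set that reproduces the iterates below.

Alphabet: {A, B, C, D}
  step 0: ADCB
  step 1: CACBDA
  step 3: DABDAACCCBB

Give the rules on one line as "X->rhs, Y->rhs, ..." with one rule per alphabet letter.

  step 0 ⇒ step 1: ADCB ⇒ C·AC·B·DA
    A ↦ C
    B ↦ DA
    C ↦ B
    D ↦ AC

A->C, B->DA, C->B, D->AC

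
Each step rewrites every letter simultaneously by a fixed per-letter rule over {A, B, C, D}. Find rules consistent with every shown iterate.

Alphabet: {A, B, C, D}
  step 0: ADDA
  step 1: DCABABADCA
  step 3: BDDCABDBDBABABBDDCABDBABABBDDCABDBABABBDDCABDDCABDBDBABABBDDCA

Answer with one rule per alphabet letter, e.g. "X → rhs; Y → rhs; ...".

A->DCA, B->BD, C->BBD, D->BA

  step 0 ⇒ step 1: ADDA ⇒ DCA·BA·BA·DCA
    A ↦ DCA
    D ↦ BA
    B ↦ BD  (constrained at step 1)
    C ↦ BBD  (constrained at step 1)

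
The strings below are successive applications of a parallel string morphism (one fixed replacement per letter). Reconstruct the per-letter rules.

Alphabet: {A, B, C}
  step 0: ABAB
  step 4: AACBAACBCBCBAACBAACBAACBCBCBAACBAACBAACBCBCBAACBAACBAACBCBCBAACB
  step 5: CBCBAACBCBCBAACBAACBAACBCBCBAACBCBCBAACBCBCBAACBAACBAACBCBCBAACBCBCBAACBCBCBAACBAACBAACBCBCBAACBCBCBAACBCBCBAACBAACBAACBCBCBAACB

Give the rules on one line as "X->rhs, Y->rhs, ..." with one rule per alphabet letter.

  step 4 ⇒ step 5: AACBAACBCBCBAACBAACBAACBCBCBAACBAACBAACBCBCBAACBAACBAACBCBCBAACB ⇒ CB·CB·AA·CB·CB·CB·AA·CB·AA·CB·AA·CB·CB·CB·AA·CB·CB·CB·AA·CB·CB·CB·AA·CB·AA·CB·AA·CB·CB·CB·AA·CB·CB·CB·AA·CB·CB·CB·AA·CB·AA·CB·AA·CB·CB·CB·AA·CB·CB·CB·AA·CB·CB·CB·AA·CB·AA·CB·AA·CB·CB·CB·AA·CB
    A ↦ CB
    B ↦ CB
    C ↦ AA

A->CB, B->CB, C->AA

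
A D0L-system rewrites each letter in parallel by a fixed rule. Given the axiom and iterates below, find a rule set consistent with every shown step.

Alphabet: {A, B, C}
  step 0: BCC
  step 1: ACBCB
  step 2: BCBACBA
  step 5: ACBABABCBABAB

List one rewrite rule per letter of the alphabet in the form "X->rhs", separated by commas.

  step 1 ⇒ step 2: ACBCB ⇒ B·CB·A·CB·A
    A ↦ B
    B ↦ A
    C ↦ CB

A->B, B->A, C->CB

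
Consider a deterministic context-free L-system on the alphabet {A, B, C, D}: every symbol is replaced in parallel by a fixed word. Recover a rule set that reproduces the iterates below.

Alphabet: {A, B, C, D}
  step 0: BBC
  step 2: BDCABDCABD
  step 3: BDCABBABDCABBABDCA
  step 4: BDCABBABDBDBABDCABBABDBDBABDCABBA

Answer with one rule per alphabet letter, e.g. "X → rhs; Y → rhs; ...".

A->BA, B->BD, C->B, D->CA

  step 3 ⇒ step 4: BDCABBABDCABBABDCA ⇒ BD·CA·B·BA·BD·BD·BA·BD·CA·B·BA·BD·BD·BA·BD·CA·B·BA
    A ↦ BA
    B ↦ BD
    C ↦ B
    D ↦ CA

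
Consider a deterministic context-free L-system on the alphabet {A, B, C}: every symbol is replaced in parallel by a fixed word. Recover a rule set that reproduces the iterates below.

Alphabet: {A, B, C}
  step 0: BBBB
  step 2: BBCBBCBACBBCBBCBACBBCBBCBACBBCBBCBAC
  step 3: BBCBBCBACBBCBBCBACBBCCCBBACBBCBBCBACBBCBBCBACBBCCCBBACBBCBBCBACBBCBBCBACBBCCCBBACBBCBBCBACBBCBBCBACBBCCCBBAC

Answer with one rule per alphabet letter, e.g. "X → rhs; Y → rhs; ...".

A->CCB, B->BBC, C->BAC

  step 2 ⇒ step 3: BBCBBCBACBBCBBCBACBBCBBCBACBBCBBCBAC ⇒ BBC·BBC·BAC·BBC·BBC·BAC·BBC·CCB·BAC·BBC·BBC·BAC·BBC·BBC·BAC·BBC·CCB·BAC·BBC·BBC·BAC·BBC·BBC·BAC·BBC·CCB·BAC·BBC·BBC·BAC·BBC·BBC·BAC·BBC·CCB·BAC
    A ↦ CCB
    B ↦ BBC
    C ↦ BAC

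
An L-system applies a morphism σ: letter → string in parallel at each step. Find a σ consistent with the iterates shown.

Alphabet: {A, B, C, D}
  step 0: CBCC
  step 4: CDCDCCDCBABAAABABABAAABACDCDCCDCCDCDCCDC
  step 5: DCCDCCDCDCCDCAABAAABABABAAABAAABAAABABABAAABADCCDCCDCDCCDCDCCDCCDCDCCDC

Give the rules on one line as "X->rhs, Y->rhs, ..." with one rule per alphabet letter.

A->BA, B->AA, C->DC, D->C

  step 4 ⇒ step 5: CDCDCCDCBABAAABABABAAABACDCDCCDCCDCDCCDC ⇒ DC·C·DC·C·DC·DC·C·DC·AA·BA·AA·BA·BA·BA·AA·BA·AA·BA·AA·BA·BA·BA·AA·BA·DC·C·DC·C·DC·DC·C·DC·DC·C·DC·C·DC·DC·C·DC
    A ↦ BA
    B ↦ AA
    C ↦ DC
    D ↦ C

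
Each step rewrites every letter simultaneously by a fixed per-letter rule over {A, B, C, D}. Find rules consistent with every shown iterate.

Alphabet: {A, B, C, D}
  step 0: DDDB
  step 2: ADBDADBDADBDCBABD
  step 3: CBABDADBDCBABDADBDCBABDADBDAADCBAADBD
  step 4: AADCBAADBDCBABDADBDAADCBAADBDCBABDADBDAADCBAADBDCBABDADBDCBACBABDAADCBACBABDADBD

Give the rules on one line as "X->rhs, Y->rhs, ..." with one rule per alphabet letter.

  step 3 ⇒ step 4: CBABDADBDCBABDADBDCBABDADBDAADCBAADBD ⇒ A·AD·CBA·AD·BD·CBA·BD·AD·BD·A·AD·CBA·AD·BD·CBA·BD·AD·BD·A·AD·CBA·AD·BD·CBA·BD·AD·BD·CBA·CBA·BD·A·AD·CBA·CBA·BD·AD·BD
    A ↦ CBA
    B ↦ AD
    C ↦ A
    D ↦ BD

A->CBA, B->AD, C->A, D->BD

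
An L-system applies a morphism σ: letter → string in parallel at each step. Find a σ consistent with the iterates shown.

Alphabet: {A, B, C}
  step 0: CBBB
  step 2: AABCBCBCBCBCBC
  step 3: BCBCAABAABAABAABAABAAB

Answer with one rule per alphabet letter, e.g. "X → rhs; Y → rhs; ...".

  step 2 ⇒ step 3: AABCBCBCBCBCBC ⇒ BC·BC·AA·B·AA·B·AA·B·AA·B·AA·B·AA·B
    A ↦ BC
    B ↦ AA
    C ↦ B

A->BC, B->AA, C->B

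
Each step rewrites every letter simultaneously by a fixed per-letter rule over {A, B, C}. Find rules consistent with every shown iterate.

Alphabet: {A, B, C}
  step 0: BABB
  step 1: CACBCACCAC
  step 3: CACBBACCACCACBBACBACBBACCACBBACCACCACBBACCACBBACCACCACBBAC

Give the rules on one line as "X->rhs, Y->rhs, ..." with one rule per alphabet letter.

A->B, B->CAC, C->BAC

  step 0 ⇒ step 1: BABB ⇒ CAC·B·CAC·CAC
    A ↦ B
    B ↦ CAC
    C ↦ BAC  (constrained at step 1)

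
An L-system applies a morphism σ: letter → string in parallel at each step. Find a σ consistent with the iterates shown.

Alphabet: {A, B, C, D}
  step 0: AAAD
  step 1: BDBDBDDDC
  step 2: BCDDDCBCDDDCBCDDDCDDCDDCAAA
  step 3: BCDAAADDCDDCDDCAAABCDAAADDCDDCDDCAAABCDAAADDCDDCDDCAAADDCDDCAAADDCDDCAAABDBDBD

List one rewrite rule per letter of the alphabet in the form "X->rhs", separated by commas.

  step 2 ⇒ step 3: BCDDDCBCDDDCBCDDDCDDCDDCAAA ⇒ BCD·AAA·DDC·DDC·DDC·AAA·BCD·AAA·DDC·DDC·DDC·AAA·BCD·AAA·DDC·DDC·DDC·AAA·DDC·DDC·AAA·DDC·DDC·AAA·BD·BD·BD
    A ↦ BD
    B ↦ BCD
    C ↦ AAA
    D ↦ DDC

A->BD, B->BCD, C->AAA, D->DDC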